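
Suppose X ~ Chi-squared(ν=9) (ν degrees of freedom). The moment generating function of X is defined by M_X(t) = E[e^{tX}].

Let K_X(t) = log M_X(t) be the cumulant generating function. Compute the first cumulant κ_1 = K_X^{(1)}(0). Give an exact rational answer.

M_X(t) = (1 - 2*t)^(-9/2)
K_X(t) = log M_X(t) = -9*log(1 - 2*t)/2
K′(t) = -9/(2*t - 1)

κ_1 = K′(0) = 9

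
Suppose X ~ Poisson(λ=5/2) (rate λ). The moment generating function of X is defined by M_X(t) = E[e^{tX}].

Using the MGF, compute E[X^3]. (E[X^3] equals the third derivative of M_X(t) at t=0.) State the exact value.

E[X^3] = M′′′(0) = 295/8

M_X(t) = e^(5*e^(t)/2 - 5/2)
M′(t) = 5*e^(-5/2)*e^(t)*e^(5*e^(t)/2)/2
M′′(t) = (25*e^(2*t)*e^(5*e^(t)/2) + 10*e^(t)*e^(5*e^(t)/2))*e^(-5/2)/4
M′′′(t) = (125*e^(3*t)*e^(5*e^(t)/2) + 150*e^(2*t)*e^(5*e^(t)/2) + 20*e^(t)*e^(5*e^(t)/2))*e^(-5/2)/8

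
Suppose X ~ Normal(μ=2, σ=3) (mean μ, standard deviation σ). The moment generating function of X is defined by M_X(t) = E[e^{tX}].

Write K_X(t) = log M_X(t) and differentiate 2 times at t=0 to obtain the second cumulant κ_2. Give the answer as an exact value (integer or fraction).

κ_2 = K′′(0) = 9

M_X(t) = e^(9*t^2/2 + 2*t)
K_X(t) = log M_X(t) = 9*t^2/2 + 2*t
K′(t) = 9*t + 2
K′′(t) = 9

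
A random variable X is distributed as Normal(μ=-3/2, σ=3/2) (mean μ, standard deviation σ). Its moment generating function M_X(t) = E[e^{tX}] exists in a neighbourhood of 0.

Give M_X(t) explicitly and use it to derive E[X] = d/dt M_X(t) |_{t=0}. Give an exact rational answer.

M_X(t) = e^(9*t^2/8 - 3*t/2)
M′(t) = 9*t*e^(-3*t/2)*e^(9*t^2/8)/4 - 3*e^(-3*t/2)*e^(9*t^2/8)/2

E[X] = M′(0) = -3/2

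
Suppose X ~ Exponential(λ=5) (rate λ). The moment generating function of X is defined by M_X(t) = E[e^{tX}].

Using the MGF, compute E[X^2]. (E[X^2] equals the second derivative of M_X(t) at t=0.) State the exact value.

M_X(t) = 5/(5 - t)
dM/dt = 5/(t^2 - 10*t + 25)
d^2M/dt^2 = -10/(t^3 - 15*t^2 + 75*t - 125)

E[X^2] = d^2M/dt^2 |_{t=0} = 2/25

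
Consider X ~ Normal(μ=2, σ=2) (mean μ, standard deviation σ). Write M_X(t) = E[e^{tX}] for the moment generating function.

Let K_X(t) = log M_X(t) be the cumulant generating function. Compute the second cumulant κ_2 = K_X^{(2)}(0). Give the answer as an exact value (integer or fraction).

κ_2 = K^(2)(0) = 4

M_X(t) = e^(2*t^2 + 2*t)
K_X(t) = log M_X(t) = 2*t^2 + 2*t
K^(2)(t) = 4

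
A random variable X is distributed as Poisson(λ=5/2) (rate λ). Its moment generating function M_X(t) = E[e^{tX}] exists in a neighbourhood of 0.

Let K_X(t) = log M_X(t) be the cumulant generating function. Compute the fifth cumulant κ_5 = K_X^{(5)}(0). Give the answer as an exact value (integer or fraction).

M_X(t) = e^(5*e^(t)/2 - 5/2)
K_X(t) = log M_X(t) = 5*e^(t)/2 - 5/2
K′(t) = 5*e^(t)/2
K′′(t) = 5*e^(t)/2
K′′′(t) = 5*e^(t)/2
K′′′′(t) = 5*e^(t)/2
K′′′′′(t) = 5*e^(t)/2

κ_5 = K′′′′′(0) = 5/2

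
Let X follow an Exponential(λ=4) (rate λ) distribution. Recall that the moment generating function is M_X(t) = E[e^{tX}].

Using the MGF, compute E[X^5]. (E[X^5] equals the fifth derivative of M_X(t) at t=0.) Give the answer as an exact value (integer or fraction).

M_X(t) = 4/(4 - t)
M′(t) = 4/(t^2 - 8*t + 16)
M′′(t) = -8/(t^3 - 12*t^2 + 48*t - 64)
M′′′(t) = 24/(t^4 - 16*t^3 + 96*t^2 - 256*t + 256)
M′′′′(t) = -96/(t^5 - 20*t^4 + 160*t^3 - 640*t^2 + 1280*t - 1024)
M′′′′′(t) = 480/(t^6 - 24*t^5 + 240*t^4 - 1280*t^3 + 3840*t^2 - 6144*t + 4096)

E[X^5] = M′′′′′(0) = 15/128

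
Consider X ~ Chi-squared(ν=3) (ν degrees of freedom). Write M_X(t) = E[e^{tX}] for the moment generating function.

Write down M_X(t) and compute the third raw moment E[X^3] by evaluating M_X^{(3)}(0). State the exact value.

E[X^3] = d^3M/dt^3 |_{t=0} = 105

M_X(t) = (1 - 2*t)^(-3/2)
dM/dt = 3/(4*t^2*√(1 - 2*t) - 4*t*√(1 - 2*t) + √(1 - 2*t))
d^2M/dt^2 = -15/(8*t^3*√(1 - 2*t) - 12*t^2*√(1 - 2*t) + 6*t*√(1 - 2*t) - √(1 - 2*t))
d^3M/dt^3 = 105/(16*t^4*√(1 - 2*t) - 32*t^3*√(1 - 2*t) + 24*t^2*√(1 - 2*t) - 8*t*√(1 - 2*t) + √(1 - 2*t))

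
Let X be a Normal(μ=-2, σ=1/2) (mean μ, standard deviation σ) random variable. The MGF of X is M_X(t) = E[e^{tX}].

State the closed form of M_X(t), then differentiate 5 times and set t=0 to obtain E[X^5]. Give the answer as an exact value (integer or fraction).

M_X(t) = e^(t^2/8 - 2*t)
M′(t) = t*e^(-2*t)*e^(t^2/8)/4 - 2*e^(-2*t)*e^(t^2/8)
M′′(t) = (t^2*e^(t^2/8) - 16*t*e^(t^2/8) + 68*e^(t^2/8))*e^(-2*t)/16
M′′′(t) = (t^3*e^(t^2/8) - 24*t^2*e^(t^2/8) + 204*t*e^(t^2/8) - 608*e^(t^2/8))*e^(-2*t)/64
M′′′′(t) = (t^4*e^(t^2/8) - 32*t^3*e^(t^2/8) + 408*t^2*e^(t^2/8) - 2432*t*e^(t^2/8) + 5680*e^(t^2/8))*e^(-2*t)/256
M′′′′′(t) = (t^5*e^(t^2/8) - 40*t^4*e^(t^2/8) + 680*t^3*e^(t^2/8) - 6080*t^2*e^(t^2/8) + 28400*t*e^(t^2/8) - 55168*e^(t^2/8))*e^(-2*t)/1024

E[X^5] = M′′′′′(0) = -431/8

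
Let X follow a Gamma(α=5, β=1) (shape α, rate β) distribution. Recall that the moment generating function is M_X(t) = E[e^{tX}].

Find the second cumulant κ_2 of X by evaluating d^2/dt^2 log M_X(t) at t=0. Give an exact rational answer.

M_X(t) = (1 - t)^(-5)
K_X(t) = log M_X(t) = -5*log(1 - t)
K′(t) = -5/(t - 1)
K′′(t) = 5/(t^2 - 2*t + 1)

κ_2 = K′′(0) = 5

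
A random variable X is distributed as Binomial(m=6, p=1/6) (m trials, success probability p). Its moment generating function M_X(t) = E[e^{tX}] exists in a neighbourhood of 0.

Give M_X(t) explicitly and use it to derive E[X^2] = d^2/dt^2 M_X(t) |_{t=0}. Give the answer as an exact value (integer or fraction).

E[X^2] = M^(2)(0) = 11/6

M_X(t) = (e^(t)/6 + 5/6)^6
M^(2)(t) = e^(6*t)/1296 + 125*e^(5*t)/7776 + 125*e^(4*t)/972 + 625*e^(3*t)/1296 + 3125*e^(2*t)/3888 + 3125*e^(t)/7776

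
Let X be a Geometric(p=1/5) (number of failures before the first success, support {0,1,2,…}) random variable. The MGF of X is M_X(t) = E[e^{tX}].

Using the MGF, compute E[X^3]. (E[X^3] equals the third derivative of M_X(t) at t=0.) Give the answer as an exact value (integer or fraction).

E[X^3] = D^3[M](0) = 484

M_X(t) = 1/(5*(1 - 4*e^(t)/5))
D^3[M](t) = (64*e^(3*t) + 320*e^(2*t) + 100*e^(t))/(256*e^(4*t) - 1280*e^(3*t) + 2400*e^(2*t) - 2000*e^(t) + 625)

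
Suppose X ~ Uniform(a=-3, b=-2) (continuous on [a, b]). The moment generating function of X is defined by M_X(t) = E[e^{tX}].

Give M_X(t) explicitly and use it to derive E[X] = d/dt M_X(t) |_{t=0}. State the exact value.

M_X(t) = (e^(-2*t) - e^(-3*t))/t
D[M](t) = (-2*t*e^(t) + 3*t - e^(t) + 1)*e^(-3*t)/t^2

E[X] = D[M](0) = -5/2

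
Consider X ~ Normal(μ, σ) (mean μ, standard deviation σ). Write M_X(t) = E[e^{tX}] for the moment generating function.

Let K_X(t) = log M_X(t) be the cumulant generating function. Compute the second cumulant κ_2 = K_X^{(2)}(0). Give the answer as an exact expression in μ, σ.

M_X(t) = e^(μ*t + σ^2*t^2/2)
K_X(t) = log M_X(t) = μ*t + σ^2*t^2/2
dK/dt = μ + σ^2*t
d^2K/dt^2 = σ^2

κ_2 = d^2K/dt^2 |_{t=0} = σ^2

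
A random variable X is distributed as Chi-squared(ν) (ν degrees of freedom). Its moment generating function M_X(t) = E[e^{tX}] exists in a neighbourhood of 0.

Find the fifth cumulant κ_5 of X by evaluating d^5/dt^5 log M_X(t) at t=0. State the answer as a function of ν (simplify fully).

κ_5 = K^(5)(0) = 384*ν

M_X(t) = (1 - 2*t)^(-ν/2)
K_X(t) = log M_X(t) = -ν*log(1 - 2*t)/2
K^(5)(t) = -384*ν/(32*t^5 - 80*t^4 + 80*t^3 - 40*t^2 + 10*t - 1)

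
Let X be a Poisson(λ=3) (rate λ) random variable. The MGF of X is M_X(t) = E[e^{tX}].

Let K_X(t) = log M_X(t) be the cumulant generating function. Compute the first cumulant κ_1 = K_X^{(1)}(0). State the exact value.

κ_1 = dK/dt |_{t=0} = 3

M_X(t) = e^(3*e^(t) - 3)
K_X(t) = log M_X(t) = 3*e^(t) - 3
dK/dt = 3*e^(t)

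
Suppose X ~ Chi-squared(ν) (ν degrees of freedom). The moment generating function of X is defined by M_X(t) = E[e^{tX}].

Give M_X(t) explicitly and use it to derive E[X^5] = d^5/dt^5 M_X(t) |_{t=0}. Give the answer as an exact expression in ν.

E[X^5] = d^5M/dt^5 |_{t=0} = ν*(ν^4 + 20*ν^3 + 140*ν^2 + 400*ν + 384)

M_X(t) = (1 - 2*t)^(-ν/2)
dM/dt = -ν/(2*t*(1 - 2*t)^(ν/2) - (1 - 2*t)^(ν/2))
d^2M/dt^2 = (ν^2 + 2*ν)/(4*t^2*(1 - 2*t)^(ν/2) - 4*t*(1 - 2*t)^(ν/2) + (1 - 2*t)^(ν/2))
d^3M/dt^3 = (-ν^3 - 6*ν^2 - 8*ν)/(8*t^3*(1 - 2*t)^(ν/2) - 12*t^2*(1 - 2*t)^(ν/2) + 6*t*(1 - 2*t)^(ν/2) - (1 - 2*t)^(ν/2))
d^4M/dt^4 = (ν^4 + 12*ν^3 + 44*ν^2 + 48*ν)/(16*t^4*(1 - 2*t)^(ν/2) - 32*t^3*(1 - 2*t)^(ν/2) + 24*t^2*(1 - 2*t)^(ν/2) - 8*t*(1 - 2*t)^(ν/2) + (1 - 2*t)^(ν/2))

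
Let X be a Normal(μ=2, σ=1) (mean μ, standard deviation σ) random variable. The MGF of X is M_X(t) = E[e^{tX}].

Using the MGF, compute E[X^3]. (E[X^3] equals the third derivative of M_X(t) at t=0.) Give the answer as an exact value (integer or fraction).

E[X^3] = d^3M/dt^3 |_{t=0} = 14

M_X(t) = e^(t^2/2 + 2*t)
dM/dt = t*e^(2*t)*e^(t^2/2) + 2*e^(2*t)*e^(t^2/2)
d^2M/dt^2 = t^2*e^(2*t)*e^(t^2/2) + 4*t*e^(2*t)*e^(t^2/2) + 5*e^(2*t)*e^(t^2/2)
d^3M/dt^3 = t^3*e^(2*t)*e^(t^2/2) + 6*t^2*e^(2*t)*e^(t^2/2) + 15*t*e^(2*t)*e^(t^2/2) + 14*e^(2*t)*e^(t^2/2)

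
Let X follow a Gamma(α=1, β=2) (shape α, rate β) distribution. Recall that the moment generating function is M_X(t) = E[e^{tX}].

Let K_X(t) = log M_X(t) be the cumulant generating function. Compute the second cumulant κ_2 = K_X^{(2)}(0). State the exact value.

κ_2 = K′′(0) = 1/4

M_X(t) = 2/(2 - t)
K_X(t) = log M_X(t) = -log(2 - t) + log(2)
K′(t) = -1/(t - 2)
K′′(t) = 1/(t^2 - 4*t + 4)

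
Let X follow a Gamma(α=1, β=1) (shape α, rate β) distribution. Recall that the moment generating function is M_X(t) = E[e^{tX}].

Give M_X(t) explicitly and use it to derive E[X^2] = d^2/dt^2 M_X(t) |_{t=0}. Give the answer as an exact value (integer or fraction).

E[X^2] = d^2M/dt^2 |_{t=0} = 2

M_X(t) = 1/(1 - t)
dM/dt = 1/(t^2 - 2*t + 1)
d^2M/dt^2 = -2/(t^3 - 3*t^2 + 3*t - 1)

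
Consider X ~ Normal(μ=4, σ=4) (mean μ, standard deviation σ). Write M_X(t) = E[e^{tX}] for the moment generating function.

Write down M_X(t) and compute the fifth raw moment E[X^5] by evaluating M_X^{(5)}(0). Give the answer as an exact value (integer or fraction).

M_X(t) = e^(8*t^2 + 4*t)
dM/dt = 16*t*e^(4*t)*e^(8*t^2) + 4*e^(4*t)*e^(8*t^2)
d^2M/dt^2 = 256*t^2*e^(4*t)*e^(8*t^2) + 128*t*e^(4*t)*e^(8*t^2) + 32*e^(4*t)*e^(8*t^2)
d^3M/dt^3 = 4096*t^3*e^(4*t)*e^(8*t^2) + 3072*t^2*e^(4*t)*e^(8*t^2) + 1536*t*e^(4*t)*e^(8*t^2) + 256*e^(4*t)*e^(8*t^2)
d^4M/dt^4 = 65536*t^4*e^(4*t)*e^(8*t^2) + 65536*t^3*e^(4*t)*e^(8*t^2) + 49152*t^2*e^(4*t)*e^(8*t^2) + 16384*t*e^(4*t)*e^(8*t^2) + 2560*e^(4*t)*e^(8*t^2)

E[X^5] = d^5M/dt^5 |_{t=0} = 26624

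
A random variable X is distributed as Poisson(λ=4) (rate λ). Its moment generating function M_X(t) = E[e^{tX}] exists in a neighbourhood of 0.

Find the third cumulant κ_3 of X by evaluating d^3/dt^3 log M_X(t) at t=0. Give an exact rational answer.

M_X(t) = e^(4*e^(t) - 4)
K_X(t) = log M_X(t) = 4*e^(t) - 4
K^(3)(t) = 4*e^(t)

κ_3 = K^(3)(0) = 4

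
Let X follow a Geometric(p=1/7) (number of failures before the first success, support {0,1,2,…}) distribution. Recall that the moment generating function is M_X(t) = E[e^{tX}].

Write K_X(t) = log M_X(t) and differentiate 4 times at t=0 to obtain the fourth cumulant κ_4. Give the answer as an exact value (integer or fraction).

M_X(t) = 1/(7*(1 - 6*e^(t)/7))
K_X(t) = log M_X(t) = -log(1 - 6*e^(t)/7) - log(7)
K′(t) = -6*e^(t)/(6*e^(t) - 7)
K′′(t) = 42*e^(t)/(36*e^(2*t) - 84*e^(t) + 49)
K′′′(t) = (-252*e^(2*t) - 294*e^(t))/(216*e^(3*t) - 756*e^(2*t) + 882*e^(t) - 343)
K′′′′(t) = (1512*e^(3*t) + 7056*e^(2*t) + 2058*e^(t))/(1296*e^(4*t) - 6048*e^(3*t) + 10584*e^(2*t) - 8232*e^(t) + 2401)

κ_4 = K′′′′(0) = 10626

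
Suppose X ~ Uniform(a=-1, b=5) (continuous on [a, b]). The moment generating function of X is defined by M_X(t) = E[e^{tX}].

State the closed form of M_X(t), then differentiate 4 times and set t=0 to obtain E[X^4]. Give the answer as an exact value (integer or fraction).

E[X^4] = d^4M/dt^4 |_{t=0} = 521/5

M_X(t) = (e^(5*t) - e^(-t))/(6*t)
dM/dt = (5*t*e^(6*t) + t - e^(6*t) + 1)*e^(-t)/(6*t^2)
d^2M/dt^2 = (25*t^2*e^(6*t) - t^2 - 10*t*e^(6*t) - 2*t + 2*e^(6*t) - 2)*e^(-t)/(6*t^3)
d^3M/dt^3 = (125*t^3*e^(6*t) + t^3 - 75*t^2*e^(6*t) + 3*t^2 + 30*t*e^(6*t) + 6*t - 6*e^(6*t) + 6)*e^(-t)/(6*t^4)
d^4M/dt^4 = (625*t^4*e^(6*t) - t^4 - 500*t^3*e^(6*t) - 4*t^3 + 300*t^2*e^(6*t) - 12*t^2 - 120*t*e^(6*t) - 24*t + 24*e^(6*t) - 24)*e^(-t)/(6*t^5)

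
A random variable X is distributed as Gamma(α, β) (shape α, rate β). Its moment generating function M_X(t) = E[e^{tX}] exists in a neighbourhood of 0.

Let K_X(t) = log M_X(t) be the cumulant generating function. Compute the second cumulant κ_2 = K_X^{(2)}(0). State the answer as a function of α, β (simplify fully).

M_X(t) = (β/(β - t))^α
K_X(t) = log M_X(t) = α*(log(β) - log(β - t))
dK/dt = -α/(-β + t)
d^2K/dt^2 = α/(β^2 - 2*β*t + t^2)

κ_2 = d^2K/dt^2 |_{t=0} = α/β^2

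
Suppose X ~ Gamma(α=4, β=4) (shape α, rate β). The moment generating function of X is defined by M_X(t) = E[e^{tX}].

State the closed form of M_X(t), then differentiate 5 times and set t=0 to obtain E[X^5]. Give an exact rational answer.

M_X(t) = 256/(4 - t)^4
dM/dt = -1024/(t^5 - 20*t^4 + 160*t^3 - 640*t^2 + 1280*t - 1024)
d^2M/dt^2 = 5120/(t^6 - 24*t^5 + 240*t^4 - 1280*t^3 + 3840*t^2 - 6144*t + 4096)
d^3M/dt^3 = -30720/(t^7 - 28*t^6 + 336*t^5 - 2240*t^4 + 8960*t^3 - 21504*t^2 + 28672*t - 16384)
d^4M/dt^4 = 215040/(t^8 - 32*t^7 + 448*t^6 - 3584*t^5 + 17920*t^4 - 57344*t^3 + 114688*t^2 - 131072*t + 65536)
d^5M/dt^5 = -1720320/(t^9 - 36*t^8 + 576*t^7 - 5376*t^6 + 32256*t^5 - 129024*t^4 + 344064*t^3 - 589824*t^2 + 589824*t - 262144)

E[X^5] = d^5M/dt^5 |_{t=0} = 105/16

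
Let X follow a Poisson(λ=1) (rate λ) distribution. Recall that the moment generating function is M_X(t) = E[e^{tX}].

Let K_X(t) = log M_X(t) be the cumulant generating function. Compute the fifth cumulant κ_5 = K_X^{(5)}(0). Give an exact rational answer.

M_X(t) = e^(e^(t) - 1)
K_X(t) = log M_X(t) = e^(t) - 1
K^(5)(t) = e^(t)

κ_5 = K^(5)(0) = 1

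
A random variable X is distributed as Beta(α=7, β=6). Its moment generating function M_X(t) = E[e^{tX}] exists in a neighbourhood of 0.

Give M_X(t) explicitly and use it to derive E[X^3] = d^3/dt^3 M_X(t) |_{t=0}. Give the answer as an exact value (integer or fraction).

E[X^3] = M^(3)(0) = 12/65

M_X(t) = ₁F₁(7; 13; t)
M^(3)(t) = 12*₁F₁(10; 16; t)/65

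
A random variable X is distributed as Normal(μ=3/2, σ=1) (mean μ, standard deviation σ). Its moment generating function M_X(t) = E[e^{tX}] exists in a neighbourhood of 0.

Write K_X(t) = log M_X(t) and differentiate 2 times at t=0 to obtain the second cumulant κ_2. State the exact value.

M_X(t) = e^(t^2/2 + 3*t/2)
K_X(t) = log M_X(t) = t^2/2 + 3*t/2
dK/dt = t + 3/2
d^2K/dt^2 = 1

κ_2 = d^2K/dt^2 |_{t=0} = 1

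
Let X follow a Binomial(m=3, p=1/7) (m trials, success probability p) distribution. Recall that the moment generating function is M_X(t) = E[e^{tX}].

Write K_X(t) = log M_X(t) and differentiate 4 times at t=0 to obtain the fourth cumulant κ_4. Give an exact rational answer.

κ_4 = K^(4)(0) = 234/2401

M_X(t) = (e^(t)/7 + 6/7)^3
K_X(t) = log M_X(t) = 3*log(e^(t)/7 + 6/7)
K^(4)(t) = (18*e^(3*t) - 432*e^(2*t) + 648*e^(t))/(e^(4*t) + 24*e^(3*t) + 216*e^(2*t) + 864*e^(t) + 1296)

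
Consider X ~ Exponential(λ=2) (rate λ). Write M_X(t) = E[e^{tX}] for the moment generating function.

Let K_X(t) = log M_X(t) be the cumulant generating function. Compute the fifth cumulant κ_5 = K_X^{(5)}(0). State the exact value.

κ_5 = d^5K/dt^5 |_{t=0} = 3/4

M_X(t) = 2/(2 - t)
K_X(t) = log M_X(t) = -log(2 - t) + log(2)
dK/dt = -1/(t - 2)
d^2K/dt^2 = 1/(t^2 - 4*t + 4)
d^3K/dt^3 = -2/(t^3 - 6*t^2 + 12*t - 8)
d^4K/dt^4 = 6/(t^4 - 8*t^3 + 24*t^2 - 32*t + 16)
d^5K/dt^5 = -24/(t^5 - 10*t^4 + 40*t^3 - 80*t^2 + 80*t - 32)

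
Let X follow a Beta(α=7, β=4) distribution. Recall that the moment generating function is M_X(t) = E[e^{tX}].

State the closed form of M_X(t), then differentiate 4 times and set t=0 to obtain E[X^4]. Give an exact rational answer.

E[X^4] = D^4[M](0) = 30/143

M_X(t) = ₁F₁(7; 11; t)
D^4[M](t) = 30*₁F₁(11; 15; t)/143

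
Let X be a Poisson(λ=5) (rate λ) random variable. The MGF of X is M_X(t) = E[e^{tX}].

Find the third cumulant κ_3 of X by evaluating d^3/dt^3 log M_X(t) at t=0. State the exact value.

M_X(t) = e^(5*e^(t) - 5)
K_X(t) = log M_X(t) = 5*e^(t) - 5
D^3[K](t) = 5*e^(t)

κ_3 = D^3[K](0) = 5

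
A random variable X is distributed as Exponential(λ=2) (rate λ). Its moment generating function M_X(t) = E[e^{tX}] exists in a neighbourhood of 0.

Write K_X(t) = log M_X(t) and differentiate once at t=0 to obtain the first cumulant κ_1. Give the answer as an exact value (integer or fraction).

M_X(t) = 2/(2 - t)
K_X(t) = log M_X(t) = -log(2 - t) + log(2)
D[K](t) = -1/(t - 2)

κ_1 = D[K](0) = 1/2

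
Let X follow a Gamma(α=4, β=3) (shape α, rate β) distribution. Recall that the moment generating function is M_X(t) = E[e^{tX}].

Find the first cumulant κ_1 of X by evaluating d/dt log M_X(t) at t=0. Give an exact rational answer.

M_X(t) = 81/(3 - t)^4
K_X(t) = log M_X(t) = -4*log(3 - t) + 4*log(3)
K^(1)(t) = -4/(t - 3)

κ_1 = K^(1)(0) = 4/3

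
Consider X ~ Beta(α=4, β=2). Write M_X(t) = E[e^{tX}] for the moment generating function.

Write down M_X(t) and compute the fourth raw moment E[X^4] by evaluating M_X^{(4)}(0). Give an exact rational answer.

M_X(t) = ₁F₁(4; 6; t)
dM/dt = 2*₁F₁(5; 7; t)/3
d^2M/dt^2 = 10*₁F₁(6; 8; t)/21
d^3M/dt^3 = 5*₁F₁(7; 9; t)/14
d^4M/dt^4 = 5*₁F₁(8; 10; t)/18

E[X^4] = d^4M/dt^4 |_{t=0} = 5/18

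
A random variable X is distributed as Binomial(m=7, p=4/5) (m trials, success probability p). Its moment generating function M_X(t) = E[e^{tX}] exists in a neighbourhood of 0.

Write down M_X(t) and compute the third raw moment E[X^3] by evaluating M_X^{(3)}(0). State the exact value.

E[X^3] = M^(3)(0) = 4844/25

M_X(t) = (4*e^(t)/5 + 1/5)^7
M^(3)(t) = 5619712*e^(7*t)/78125 + 6193152*e^(6*t)/78125 + 21504*e^(5*t)/625 + 114688*e^(4*t)/15625 + 12096*e^(3*t)/15625 + 2688*e^(2*t)/78125 + 28*e^(t)/78125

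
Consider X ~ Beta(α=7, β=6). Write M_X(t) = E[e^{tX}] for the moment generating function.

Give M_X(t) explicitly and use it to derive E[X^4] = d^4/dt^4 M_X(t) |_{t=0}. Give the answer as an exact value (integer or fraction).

E[X^4] = M^(4)(0) = 3/26

M_X(t) = ₁F₁(7; 13; t)
M^(4)(t) = 3*₁F₁(11; 17; t)/26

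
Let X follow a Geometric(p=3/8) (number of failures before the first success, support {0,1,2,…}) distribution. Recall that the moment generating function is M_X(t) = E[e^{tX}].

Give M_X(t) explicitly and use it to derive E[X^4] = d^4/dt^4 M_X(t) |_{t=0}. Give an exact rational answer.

E[X^4] = d^4M/dt^4 |_{t=0} = 10595/27

M_X(t) = 3/(8*(1 - 5*e^(t)/8))
dM/dt = 15*e^(t)/(25*e^(2*t) - 80*e^(t) + 64)
d^2M/dt^2 = (-75*e^(2*t) - 120*e^(t))/(125*e^(3*t) - 600*e^(2*t) + 960*e^(t) - 512)
d^3M/dt^3 = (375*e^(3*t) + 2400*e^(2*t) + 960*e^(t))/(625*e^(4*t) - 4000*e^(3*t) + 9600*e^(2*t) - 10240*e^(t) + 4096)
d^4M/dt^4 = (-1875*e^(4*t) - 33000*e^(3*t) - 52800*e^(2*t) - 7680*e^(t))/(3125*e^(5*t) - 25000*e^(4*t) + 80000*e^(3*t) - 128000*e^(2*t) + 102400*e^(t) - 32768)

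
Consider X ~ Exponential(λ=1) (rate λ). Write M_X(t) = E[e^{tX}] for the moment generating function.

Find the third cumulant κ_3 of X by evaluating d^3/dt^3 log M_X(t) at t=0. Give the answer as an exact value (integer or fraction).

M_X(t) = 1/(1 - t)
K_X(t) = log M_X(t) = -log(1 - t)
K^(3)(t) = -2/(t^3 - 3*t^2 + 3*t - 1)

κ_3 = K^(3)(0) = 2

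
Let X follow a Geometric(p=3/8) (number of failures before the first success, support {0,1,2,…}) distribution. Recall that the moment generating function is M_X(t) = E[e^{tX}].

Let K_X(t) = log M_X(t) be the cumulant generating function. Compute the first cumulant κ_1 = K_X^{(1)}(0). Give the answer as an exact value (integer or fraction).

M_X(t) = 3/(8*(1 - 5*e^(t)/8))
K_X(t) = log M_X(t) = -log(1 - 5*e^(t)/8) - 3*log(2) + log(3)
K^(1)(t) = -5*e^(t)/(5*e^(t) - 8)

κ_1 = K^(1)(0) = 5/3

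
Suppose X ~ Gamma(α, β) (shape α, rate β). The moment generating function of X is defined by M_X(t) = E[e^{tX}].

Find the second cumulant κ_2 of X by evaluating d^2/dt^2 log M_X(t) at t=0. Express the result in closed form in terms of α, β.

κ_2 = K′′(0) = α/β^2

M_X(t) = (β/(β - t))^α
K_X(t) = log M_X(t) = α*(log(β) - log(β - t))
K′(t) = -α/(-β + t)
K′′(t) = α/(β^2 - 2*β*t + t^2)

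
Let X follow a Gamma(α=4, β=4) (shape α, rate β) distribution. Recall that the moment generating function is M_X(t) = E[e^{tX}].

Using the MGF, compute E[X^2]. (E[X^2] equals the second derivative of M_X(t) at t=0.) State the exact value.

M_X(t) = 256/(4 - t)^4
M′(t) = -1024/(t^5 - 20*t^4 + 160*t^3 - 640*t^2 + 1280*t - 1024)
M′′(t) = 5120/(t^6 - 24*t^5 + 240*t^4 - 1280*t^3 + 3840*t^2 - 6144*t + 4096)

E[X^2] = M′′(0) = 5/4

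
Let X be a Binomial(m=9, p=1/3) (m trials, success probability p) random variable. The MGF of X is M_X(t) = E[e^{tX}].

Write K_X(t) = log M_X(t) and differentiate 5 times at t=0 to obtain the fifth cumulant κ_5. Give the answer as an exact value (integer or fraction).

M_X(t) = (e^(t)/3 + 2/3)^9
K_X(t) = log M_X(t) = 9*log(e^(t)/3 + 2/3)
K^(5)(t) = (-18*e^(4*t) + 396*e^(3*t) - 792*e^(2*t) + 144*e^(t))/(e^(5*t) + 10*e^(4*t) + 40*e^(3*t) + 80*e^(2*t) + 80*e^(t) + 32)

κ_5 = K^(5)(0) = -10/9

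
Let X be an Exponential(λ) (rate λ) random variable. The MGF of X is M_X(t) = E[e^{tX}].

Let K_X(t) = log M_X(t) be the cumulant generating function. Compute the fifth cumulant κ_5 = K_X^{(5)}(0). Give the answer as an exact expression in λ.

κ_5 = D^5[K](0) = 24/λ^5

M_X(t) = λ/(λ - t)
K_X(t) = log M_X(t) = log(λ) - log(λ - t)
D^5[K](t) = -24/(-λ^5 + 5*λ^4*t - 10*λ^3*t^2 + 10*λ^2*t^3 - 5*λ*t^4 + t^5)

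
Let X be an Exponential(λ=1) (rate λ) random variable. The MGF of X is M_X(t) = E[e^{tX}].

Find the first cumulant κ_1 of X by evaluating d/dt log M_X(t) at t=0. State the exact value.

M_X(t) = 1/(1 - t)
K_X(t) = log M_X(t) = -log(1 - t)
dK/dt = -1/(t - 1)

κ_1 = dK/dt |_{t=0} = 1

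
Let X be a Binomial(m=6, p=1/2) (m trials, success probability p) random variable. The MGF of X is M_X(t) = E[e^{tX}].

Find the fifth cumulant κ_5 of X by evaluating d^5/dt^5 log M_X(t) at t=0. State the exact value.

M_X(t) = (e^(t)/2 + 1/2)^6
K_X(t) = log M_X(t) = 6*log(e^(t)/2 + 1/2)
D^5[K](t) = (-6*e^(4*t) + 66*e^(3*t) - 66*e^(2*t) + 6*e^(t))/(e^(5*t) + 5*e^(4*t) + 10*e^(3*t) + 10*e^(2*t) + 5*e^(t) + 1)

κ_5 = D^5[K](0) = 0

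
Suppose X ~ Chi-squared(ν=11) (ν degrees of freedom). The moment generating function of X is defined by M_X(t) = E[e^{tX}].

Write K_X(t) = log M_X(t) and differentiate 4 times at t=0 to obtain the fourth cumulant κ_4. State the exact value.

M_X(t) = (1 - 2*t)^(-11/2)
K_X(t) = log M_X(t) = -11*log(1 - 2*t)/2
K′(t) = -11/(2*t - 1)
K′′(t) = 22/(4*t^2 - 4*t + 1)
K′′′(t) = -88/(8*t^3 - 12*t^2 + 6*t - 1)
K′′′′(t) = 528/(16*t^4 - 32*t^3 + 24*t^2 - 8*t + 1)

κ_4 = K′′′′(0) = 528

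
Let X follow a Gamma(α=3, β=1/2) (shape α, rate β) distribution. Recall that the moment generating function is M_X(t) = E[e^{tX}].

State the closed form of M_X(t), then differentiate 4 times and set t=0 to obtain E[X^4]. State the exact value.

M_X(t) = 1/(8*(1/2 - t)^3)
dM/dt = 6/(16*t^4 - 32*t^3 + 24*t^2 - 8*t + 1)
d^2M/dt^2 = -48/(32*t^5 - 80*t^4 + 80*t^3 - 40*t^2 + 10*t - 1)
d^3M/dt^3 = 480/(64*t^6 - 192*t^5 + 240*t^4 - 160*t^3 + 60*t^2 - 12*t + 1)
d^4M/dt^4 = -5760/(128*t^7 - 448*t^6 + 672*t^5 - 560*t^4 + 280*t^3 - 84*t^2 + 14*t - 1)

E[X^4] = d^4M/dt^4 |_{t=0} = 5760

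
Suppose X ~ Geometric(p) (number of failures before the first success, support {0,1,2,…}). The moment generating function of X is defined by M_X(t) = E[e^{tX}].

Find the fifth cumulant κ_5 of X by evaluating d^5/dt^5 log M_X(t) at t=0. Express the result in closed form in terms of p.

M_X(t) = p/(-(1 - p)*e^(t) + 1)
K_X(t) = log M_X(t) = log(p) - log(-(1 - p)*e^(t) + 1)

κ_5 = K^(5)(0) = (p^4 - 15*p^3 + 50*p^2 - 60*p + 24)/p^5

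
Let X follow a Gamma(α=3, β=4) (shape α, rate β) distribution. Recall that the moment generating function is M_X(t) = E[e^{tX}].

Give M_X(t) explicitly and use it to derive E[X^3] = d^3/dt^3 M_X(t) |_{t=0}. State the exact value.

E[X^3] = d^3M/dt^3 |_{t=0} = 15/16

M_X(t) = 64/(4 - t)^3
dM/dt = 192/(t^4 - 16*t^3 + 96*t^2 - 256*t + 256)
d^2M/dt^2 = -768/(t^5 - 20*t^4 + 160*t^3 - 640*t^2 + 1280*t - 1024)
d^3M/dt^3 = 3840/(t^6 - 24*t^5 + 240*t^4 - 1280*t^3 + 3840*t^2 - 6144*t + 4096)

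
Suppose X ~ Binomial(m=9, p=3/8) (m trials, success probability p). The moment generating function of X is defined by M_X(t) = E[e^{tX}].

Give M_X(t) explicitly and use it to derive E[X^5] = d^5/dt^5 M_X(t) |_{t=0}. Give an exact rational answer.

M_X(t) = (3*e^(t)/8 + 5/8)^9

E[X^5] = M′′′′′(0) = 3133107/2048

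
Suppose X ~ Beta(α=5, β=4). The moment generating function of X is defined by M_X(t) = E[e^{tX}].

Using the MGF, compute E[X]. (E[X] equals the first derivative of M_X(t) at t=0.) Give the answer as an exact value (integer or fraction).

M_X(t) = ₁F₁(5; 9; t)
M′(t) = 5*₁F₁(6; 10; t)/9

E[X] = M′(0) = 5/9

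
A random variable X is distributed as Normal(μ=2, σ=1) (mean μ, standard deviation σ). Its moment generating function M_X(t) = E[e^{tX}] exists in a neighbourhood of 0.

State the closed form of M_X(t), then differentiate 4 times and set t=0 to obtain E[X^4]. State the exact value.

E[X^4] = M^(4)(0) = 43

M_X(t) = e^(t^2/2 + 2*t)
M^(4)(t) = t^4*e^(2*t)*e^(t^2/2) + 8*t^3*e^(2*t)*e^(t^2/2) + 30*t^2*e^(2*t)*e^(t^2/2) + 56*t*e^(2*t)*e^(t^2/2) + 43*e^(2*t)*e^(t^2/2)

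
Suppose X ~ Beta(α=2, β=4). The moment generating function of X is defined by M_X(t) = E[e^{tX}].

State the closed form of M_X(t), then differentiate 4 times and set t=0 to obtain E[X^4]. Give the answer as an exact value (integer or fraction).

M_X(t) = ₁F₁(2; 6; t)
D^4[M](t) = 5*₁F₁(6; 10; t)/126

E[X^4] = D^4[M](0) = 5/126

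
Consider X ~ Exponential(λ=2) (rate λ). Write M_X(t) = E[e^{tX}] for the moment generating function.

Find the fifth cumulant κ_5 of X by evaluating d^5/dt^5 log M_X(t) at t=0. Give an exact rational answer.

M_X(t) = 2/(2 - t)
K_X(t) = log M_X(t) = -log(2 - t) + log(2)
K′(t) = -1/(t - 2)
K′′(t) = 1/(t^2 - 4*t + 4)
K′′′(t) = -2/(t^3 - 6*t^2 + 12*t - 8)
K′′′′(t) = 6/(t^4 - 8*t^3 + 24*t^2 - 32*t + 16)
K′′′′′(t) = -24/(t^5 - 10*t^4 + 40*t^3 - 80*t^2 + 80*t - 32)

κ_5 = K′′′′′(0) = 3/4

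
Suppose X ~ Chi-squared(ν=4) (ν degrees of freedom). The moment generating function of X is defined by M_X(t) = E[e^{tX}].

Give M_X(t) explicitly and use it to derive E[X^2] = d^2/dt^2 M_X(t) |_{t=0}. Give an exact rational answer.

E[X^2] = d^2M/dt^2 |_{t=0} = 24

M_X(t) = (1 - 2*t)^(-2)
dM/dt = -4/(8*t^3 - 12*t^2 + 6*t - 1)
d^2M/dt^2 = 24/(16*t^4 - 32*t^3 + 24*t^2 - 8*t + 1)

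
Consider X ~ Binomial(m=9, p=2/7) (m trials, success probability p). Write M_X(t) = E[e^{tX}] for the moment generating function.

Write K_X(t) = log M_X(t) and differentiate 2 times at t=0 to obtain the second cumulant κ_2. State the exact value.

κ_2 = d^2K/dt^2 |_{t=0} = 90/49

M_X(t) = (2*e^(t)/7 + 5/7)^9
K_X(t) = log M_X(t) = 9*log(2*e^(t)/7 + 5/7)
dK/dt = 18*e^(t)/(2*e^(t) + 5)
d^2K/dt^2 = 90*e^(t)/(4*e^(2*t) + 20*e^(t) + 25)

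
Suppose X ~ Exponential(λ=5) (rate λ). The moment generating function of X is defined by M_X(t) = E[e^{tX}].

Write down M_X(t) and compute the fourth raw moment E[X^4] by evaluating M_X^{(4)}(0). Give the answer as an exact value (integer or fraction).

E[X^4] = M′′′′(0) = 24/625

M_X(t) = 5/(5 - t)
M′(t) = 5/(t^2 - 10*t + 25)
M′′(t) = -10/(t^3 - 15*t^2 + 75*t - 125)
M′′′(t) = 30/(t^4 - 20*t^3 + 150*t^2 - 500*t + 625)
M′′′′(t) = -120/(t^5 - 25*t^4 + 250*t^3 - 1250*t^2 + 3125*t - 3125)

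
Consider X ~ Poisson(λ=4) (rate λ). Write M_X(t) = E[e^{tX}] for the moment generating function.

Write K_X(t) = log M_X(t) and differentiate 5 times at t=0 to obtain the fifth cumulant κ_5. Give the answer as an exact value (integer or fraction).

κ_5 = K′′′′′(0) = 4

M_X(t) = e^(4*e^(t) - 4)
K_X(t) = log M_X(t) = 4*e^(t) - 4
K′(t) = 4*e^(t)
K′′(t) = 4*e^(t)
K′′′(t) = 4*e^(t)
K′′′′(t) = 4*e^(t)
K′′′′′(t) = 4*e^(t)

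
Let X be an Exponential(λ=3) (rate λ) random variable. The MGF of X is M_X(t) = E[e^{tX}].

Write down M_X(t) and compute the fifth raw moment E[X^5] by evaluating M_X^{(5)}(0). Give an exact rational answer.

M_X(t) = 3/(3 - t)
M^(5)(t) = 360/(t^6 - 18*t^5 + 135*t^4 - 540*t^3 + 1215*t^2 - 1458*t + 729)

E[X^5] = M^(5)(0) = 40/81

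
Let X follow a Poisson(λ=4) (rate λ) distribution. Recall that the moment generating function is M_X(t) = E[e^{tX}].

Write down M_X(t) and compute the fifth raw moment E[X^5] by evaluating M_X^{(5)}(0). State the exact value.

M_X(t) = e^(4*e^(t) - 4)
D^5[M](t) = (1024*e^(5*t)*e^(4*e^(t)) + 2560*e^(4*t)*e^(4*e^(t)) + 1600*e^(3*t)*e^(4*e^(t)) + 240*e^(2*t)*e^(4*e^(t)) + 4*e^(t)*e^(4*e^(t)))*e^(-4)

E[X^5] = D^5[M](0) = 5428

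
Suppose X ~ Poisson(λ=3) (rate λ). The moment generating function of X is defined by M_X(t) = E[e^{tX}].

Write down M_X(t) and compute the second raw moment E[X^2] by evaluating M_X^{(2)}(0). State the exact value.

E[X^2] = M′′(0) = 12

M_X(t) = e^(3*e^(t) - 3)
M′(t) = 3*e^(-3)*e^(t)*e^(3*e^(t))
M′′(t) = (9*e^(2*t)*e^(3*e^(t)) + 3*e^(t)*e^(3*e^(t)))*e^(-3)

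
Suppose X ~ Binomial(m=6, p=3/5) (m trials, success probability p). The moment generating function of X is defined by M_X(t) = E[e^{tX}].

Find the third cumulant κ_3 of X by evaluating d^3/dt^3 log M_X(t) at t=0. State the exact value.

κ_3 = d^3K/dt^3 |_{t=0} = -36/125

M_X(t) = (3*e^(t)/5 + 2/5)^6
K_X(t) = log M_X(t) = 6*log(3*e^(t)/5 + 2/5)
dK/dt = 18*e^(t)/(3*e^(t) + 2)
d^2K/dt^2 = 36*e^(t)/(9*e^(2*t) + 12*e^(t) + 4)
d^3K/dt^3 = (-108*e^(2*t) + 72*e^(t))/(27*e^(3*t) + 54*e^(2*t) + 36*e^(t) + 8)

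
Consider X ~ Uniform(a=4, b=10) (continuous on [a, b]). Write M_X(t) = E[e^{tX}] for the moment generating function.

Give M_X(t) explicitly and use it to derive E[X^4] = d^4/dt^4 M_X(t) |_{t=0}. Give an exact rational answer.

E[X^4] = D^4[M](0) = 16496/5

M_X(t) = (e^(10*t) - e^(4*t))/(6*t)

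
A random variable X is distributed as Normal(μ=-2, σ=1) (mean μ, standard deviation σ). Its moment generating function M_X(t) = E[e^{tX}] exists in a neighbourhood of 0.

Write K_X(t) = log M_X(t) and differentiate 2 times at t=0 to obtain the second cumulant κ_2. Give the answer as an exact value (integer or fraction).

M_X(t) = e^(t^2/2 - 2*t)
K_X(t) = log M_X(t) = t^2/2 - 2*t
K′(t) = t - 2
K′′(t) = 1

κ_2 = K′′(0) = 1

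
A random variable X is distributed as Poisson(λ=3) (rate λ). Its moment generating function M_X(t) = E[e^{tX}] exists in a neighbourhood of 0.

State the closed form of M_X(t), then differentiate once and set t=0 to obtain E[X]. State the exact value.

M_X(t) = e^(3*e^(t) - 3)
dM/dt = 3*e^(-3)*e^(t)*e^(3*e^(t))

E[X] = dM/dt |_{t=0} = 3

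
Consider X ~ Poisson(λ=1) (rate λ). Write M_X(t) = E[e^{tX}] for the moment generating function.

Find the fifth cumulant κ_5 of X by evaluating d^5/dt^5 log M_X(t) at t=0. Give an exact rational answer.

M_X(t) = e^(e^(t) - 1)
K_X(t) = log M_X(t) = e^(t) - 1
K^(5)(t) = e^(t)

κ_5 = K^(5)(0) = 1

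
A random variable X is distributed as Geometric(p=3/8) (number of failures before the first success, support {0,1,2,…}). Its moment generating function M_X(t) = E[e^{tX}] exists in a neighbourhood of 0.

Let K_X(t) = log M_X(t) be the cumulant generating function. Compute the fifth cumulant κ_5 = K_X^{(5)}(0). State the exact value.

κ_5 = K′′′′′(0) = 84760/81

M_X(t) = 3/(8*(1 - 5*e^(t)/8))
K_X(t) = log M_X(t) = -log(1 - 5*e^(t)/8) - 3*log(2) + log(3)
K′(t) = -5*e^(t)/(5*e^(t) - 8)
K′′(t) = 40*e^(t)/(25*e^(2*t) - 80*e^(t) + 64)
K′′′(t) = (-200*e^(2*t) - 320*e^(t))/(125*e^(3*t) - 600*e^(2*t) + 960*e^(t) - 512)
K′′′′(t) = (1000*e^(3*t) + 6400*e^(2*t) + 2560*e^(t))/(625*e^(4*t) - 4000*e^(3*t) + 9600*e^(2*t) - 10240*e^(t) + 4096)
K′′′′′(t) = (-5000*e^(4*t) - 88000*e^(3*t) - 140800*e^(2*t) - 20480*e^(t))/(3125*e^(5*t) - 25000*e^(4*t) + 80000*e^(3*t) - 128000*e^(2*t) + 102400*e^(t) - 32768)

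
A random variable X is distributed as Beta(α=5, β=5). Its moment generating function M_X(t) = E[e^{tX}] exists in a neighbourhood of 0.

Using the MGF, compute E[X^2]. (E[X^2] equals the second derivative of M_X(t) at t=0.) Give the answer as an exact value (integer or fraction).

E[X^2] = M′′(0) = 3/11

M_X(t) = ₁F₁(5; 10; t)
M′(t) = ₁F₁(6; 11; t)/2
M′′(t) = 3*₁F₁(7; 12; t)/11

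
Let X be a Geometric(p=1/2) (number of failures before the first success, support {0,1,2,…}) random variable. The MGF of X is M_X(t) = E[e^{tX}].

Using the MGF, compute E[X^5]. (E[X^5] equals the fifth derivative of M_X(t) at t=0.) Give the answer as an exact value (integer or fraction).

E[X^5] = D^5[M](0) = 541

M_X(t) = 1/(2*(1 - e^(t)/2))
D^5[M](t) = (e^(5*t) + 52*e^(4*t) + 264*e^(3*t) + 208*e^(2*t) + 16*e^(t))/(e^(6*t) - 12*e^(5*t) + 60*e^(4*t) - 160*e^(3*t) + 240*e^(2*t) - 192*e^(t) + 64)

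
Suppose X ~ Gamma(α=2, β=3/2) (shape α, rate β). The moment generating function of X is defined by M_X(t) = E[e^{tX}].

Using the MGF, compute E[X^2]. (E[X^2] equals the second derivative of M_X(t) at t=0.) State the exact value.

E[X^2] = D^2[M](0) = 8/3

M_X(t) = 9/(4*(3/2 - t)^2)
D^2[M](t) = 216/(16*t^4 - 96*t^3 + 216*t^2 - 216*t + 81)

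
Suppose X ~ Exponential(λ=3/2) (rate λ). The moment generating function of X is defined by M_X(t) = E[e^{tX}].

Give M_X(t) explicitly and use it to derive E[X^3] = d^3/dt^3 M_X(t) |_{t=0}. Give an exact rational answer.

M_X(t) = 3/(2*(3/2 - t))
M′(t) = 6/(4*t^2 - 12*t + 9)
M′′(t) = -24/(8*t^3 - 36*t^2 + 54*t - 27)
M′′′(t) = 144/(16*t^4 - 96*t^3 + 216*t^2 - 216*t + 81)

E[X^3] = M′′′(0) = 16/9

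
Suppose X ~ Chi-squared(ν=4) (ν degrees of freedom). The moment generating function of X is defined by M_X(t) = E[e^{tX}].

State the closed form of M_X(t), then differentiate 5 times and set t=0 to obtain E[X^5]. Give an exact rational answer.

M_X(t) = (1 - 2*t)^(-2)
dM/dt = -4/(8*t^3 - 12*t^2 + 6*t - 1)
d^2M/dt^2 = 24/(16*t^4 - 32*t^3 + 24*t^2 - 8*t + 1)
d^3M/dt^3 = -192/(32*t^5 - 80*t^4 + 80*t^3 - 40*t^2 + 10*t - 1)
d^4M/dt^4 = 1920/(64*t^6 - 192*t^5 + 240*t^4 - 160*t^3 + 60*t^2 - 12*t + 1)
d^5M/dt^5 = -23040/(128*t^7 - 448*t^6 + 672*t^5 - 560*t^4 + 280*t^3 - 84*t^2 + 14*t - 1)

E[X^5] = d^5M/dt^5 |_{t=0} = 23040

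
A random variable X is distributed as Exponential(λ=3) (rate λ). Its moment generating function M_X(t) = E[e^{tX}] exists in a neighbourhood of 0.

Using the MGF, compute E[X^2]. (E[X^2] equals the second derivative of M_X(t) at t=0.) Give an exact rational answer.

E[X^2] = d^2M/dt^2 |_{t=0} = 2/9

M_X(t) = 3/(3 - t)
dM/dt = 3/(t^2 - 6*t + 9)
d^2M/dt^2 = -6/(t^3 - 9*t^2 + 27*t - 27)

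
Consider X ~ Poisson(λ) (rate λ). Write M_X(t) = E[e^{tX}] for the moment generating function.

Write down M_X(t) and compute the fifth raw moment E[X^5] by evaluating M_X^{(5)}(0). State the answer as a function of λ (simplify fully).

M_X(t) = e^(λ*(e^(t) - 1))
dM/dt = λ*e^(-λ)*e^(t)*e^(λ*e^(t))
d^2M/dt^2 = (λ^2*e^(2*t)*e^(λ*e^(t)) + λ*e^(t)*e^(λ*e^(t)))*e^(-λ)
d^3M/dt^3 = (λ^3*e^(3*t)*e^(λ*e^(t)) + 3*λ^2*e^(2*t)*e^(λ*e^(t)) + λ*e^(t)*e^(λ*e^(t)))*e^(-λ)
d^4M/dt^4 = (λ^4*e^(4*t)*e^(λ*e^(t)) + 6*λ^3*e^(3*t)*e^(λ*e^(t)) + 7*λ^2*e^(2*t)*e^(λ*e^(t)) + λ*e^(t)*e^(λ*e^(t)))*e^(-λ)
d^5M/dt^5 = (λ^5*e^(5*t)*e^(λ*e^(t)) + 10*λ^4*e^(4*t)*e^(λ*e^(t)) + 25*λ^3*e^(3*t)*e^(λ*e^(t)) + 15*λ^2*e^(2*t)*e^(λ*e^(t)) + λ*e^(t)*e^(λ*e^(t)))*e^(-λ)

E[X^5] = d^5M/dt^5 |_{t=0} = λ*(λ^4 + 10*λ^3 + 25*λ^2 + 15*λ + 1)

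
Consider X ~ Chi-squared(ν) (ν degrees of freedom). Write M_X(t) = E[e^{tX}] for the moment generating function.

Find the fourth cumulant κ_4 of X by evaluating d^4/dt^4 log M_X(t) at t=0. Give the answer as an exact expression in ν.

M_X(t) = (1 - 2*t)^(-ν/2)
K_X(t) = log M_X(t) = -ν*log(1 - 2*t)/2
dK/dt = -ν/(2*t - 1)
d^2K/dt^2 = 2*ν/(4*t^2 - 4*t + 1)
d^3K/dt^3 = -8*ν/(8*t^3 - 12*t^2 + 6*t - 1)
d^4K/dt^4 = 48*ν/(16*t^4 - 32*t^3 + 24*t^2 - 8*t + 1)

κ_4 = d^4K/dt^4 |_{t=0} = 48*ν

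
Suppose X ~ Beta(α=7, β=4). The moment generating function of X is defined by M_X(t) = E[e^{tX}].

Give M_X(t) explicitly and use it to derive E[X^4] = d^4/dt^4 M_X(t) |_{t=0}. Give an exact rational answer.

E[X^4] = d^4M/dt^4 |_{t=0} = 30/143

M_X(t) = ₁F₁(7; 11; t)
dM/dt = 7*₁F₁(8; 12; t)/11
d^2M/dt^2 = 14*₁F₁(9; 13; t)/33
d^3M/dt^3 = 42*₁F₁(10; 14; t)/143
d^4M/dt^4 = 30*₁F₁(11; 15; t)/143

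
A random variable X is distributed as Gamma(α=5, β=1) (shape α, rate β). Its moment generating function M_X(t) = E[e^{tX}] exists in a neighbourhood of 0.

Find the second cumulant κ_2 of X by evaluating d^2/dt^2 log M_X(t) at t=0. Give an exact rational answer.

M_X(t) = (1 - t)^(-5)
K_X(t) = log M_X(t) = -5*log(1 - t)
K′(t) = -5/(t - 1)
K′′(t) = 5/(t^2 - 2*t + 1)

κ_2 = K′′(0) = 5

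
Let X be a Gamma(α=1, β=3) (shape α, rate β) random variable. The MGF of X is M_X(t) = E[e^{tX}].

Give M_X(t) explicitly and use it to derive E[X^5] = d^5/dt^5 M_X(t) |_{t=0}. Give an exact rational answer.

M_X(t) = 3/(3 - t)
M′(t) = 3/(t^2 - 6*t + 9)
M′′(t) = -6/(t^3 - 9*t^2 + 27*t - 27)
M′′′(t) = 18/(t^4 - 12*t^3 + 54*t^2 - 108*t + 81)
M′′′′(t) = -72/(t^5 - 15*t^4 + 90*t^3 - 270*t^2 + 405*t - 243)
M′′′′′(t) = 360/(t^6 - 18*t^5 + 135*t^4 - 540*t^3 + 1215*t^2 - 1458*t + 729)

E[X^5] = M′′′′′(0) = 40/81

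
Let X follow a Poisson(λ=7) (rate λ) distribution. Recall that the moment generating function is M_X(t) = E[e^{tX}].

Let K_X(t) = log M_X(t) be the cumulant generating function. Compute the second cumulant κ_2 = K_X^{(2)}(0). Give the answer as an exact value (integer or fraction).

M_X(t) = e^(7*e^(t) - 7)
K_X(t) = log M_X(t) = 7*e^(t) - 7
K′(t) = 7*e^(t)
K′′(t) = 7*e^(t)

κ_2 = K′′(0) = 7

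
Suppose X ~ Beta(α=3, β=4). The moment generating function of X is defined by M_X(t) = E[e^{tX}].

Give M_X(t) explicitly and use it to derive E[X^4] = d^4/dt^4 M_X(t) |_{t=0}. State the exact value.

E[X^4] = d^4M/dt^4 |_{t=0} = 1/14

M_X(t) = ₁F₁(3; 7; t)
dM/dt = 3*₁F₁(4; 8; t)/7
d^2M/dt^2 = 3*₁F₁(5; 9; t)/14
d^3M/dt^3 = 5*₁F₁(6; 10; t)/42
d^4M/dt^4 = ₁F₁(7; 11; t)/14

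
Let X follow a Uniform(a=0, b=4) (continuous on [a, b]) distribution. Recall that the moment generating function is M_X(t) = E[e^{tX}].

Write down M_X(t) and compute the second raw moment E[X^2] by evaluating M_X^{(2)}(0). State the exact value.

E[X^2] = M^(2)(0) = 16/3

M_X(t) = (e^(4*t) - 1)/(4*t)
M^(2)(t) = (8*t^2*e^(4*t) - 4*t*e^(4*t) + e^(4*t) - 1)/(2*t^3)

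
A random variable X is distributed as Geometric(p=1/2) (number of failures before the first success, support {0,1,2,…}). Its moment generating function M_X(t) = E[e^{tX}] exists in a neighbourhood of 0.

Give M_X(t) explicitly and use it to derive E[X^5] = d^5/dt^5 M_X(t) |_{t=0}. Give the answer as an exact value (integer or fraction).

M_X(t) = 1/(2*(1 - e^(t)/2))
M^(5)(t) = (e^(5*t) + 52*e^(4*t) + 264*e^(3*t) + 208*e^(2*t) + 16*e^(t))/(e^(6*t) - 12*e^(5*t) + 60*e^(4*t) - 160*e^(3*t) + 240*e^(2*t) - 192*e^(t) + 64)

E[X^5] = M^(5)(0) = 541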